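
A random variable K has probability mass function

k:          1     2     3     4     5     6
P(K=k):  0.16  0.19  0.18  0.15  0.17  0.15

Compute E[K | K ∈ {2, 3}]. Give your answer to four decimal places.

P(K ∈ {2, 3}) = 0.19 + 0.18 = 0.37.
E[K | K ∈ {2, 3}] = [2·0.19 + 3·0.18] / 0.37
 = 0.92 / 0.37
 = 92/37

2.4865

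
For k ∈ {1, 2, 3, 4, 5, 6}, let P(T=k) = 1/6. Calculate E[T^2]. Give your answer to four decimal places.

E[T^2] = Σ t^2·P(T=t)
 = 1·1/6 + 4·1/6 + 9·1/6 + 16·1/6 + 25·1/6 + 36·1/6
 = 1/6 + 2/3 + 3/2 + 8/3 + 25/6 + 6
 = 91/6

15.1667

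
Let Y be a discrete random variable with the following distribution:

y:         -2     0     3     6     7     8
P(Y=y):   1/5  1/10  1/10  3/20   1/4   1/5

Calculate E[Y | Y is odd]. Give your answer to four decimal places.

5.8571

P(Y is odd) = 1/10 + 1/4 = 7/20.
E[Y | Y is odd] = [3·1/10 + 7·1/4] / (7/20)
 = 41/20 / (7/20)
 = 41/7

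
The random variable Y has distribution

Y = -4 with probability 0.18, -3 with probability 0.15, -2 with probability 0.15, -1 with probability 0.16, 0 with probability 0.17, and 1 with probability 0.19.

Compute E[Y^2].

E[Y^2] = Σ y^2·P(Y=y)
 = 16·0.18 + 9·0.15 + 4·0.15 + 1·0.16 + 0·0.17 + 1·0.19
 = 2.88 + 1.35 + 0.6 + 0.16 + 0 + 0.19
 = 5.18

5.18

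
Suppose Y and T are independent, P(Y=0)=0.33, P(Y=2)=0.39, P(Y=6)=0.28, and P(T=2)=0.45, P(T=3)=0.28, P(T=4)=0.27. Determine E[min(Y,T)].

1.5696

E[min(Y,T)] = Σ_y Σ_t min(y,t) · P(Y=y)P(T=t)
 = 0·0.1485 + 0·0.0924 + 0·0.0891 + 2·0.1755 + 2·0.1092 + 2·0.1053 + 2·0.126 + 3·0.0784 + 4·0.0756
 = 0 + 0 + 0 + 0.351 + 0.2184 + 0.2106 + 0.252 + 0.2352 + 0.3024
 = 1.5696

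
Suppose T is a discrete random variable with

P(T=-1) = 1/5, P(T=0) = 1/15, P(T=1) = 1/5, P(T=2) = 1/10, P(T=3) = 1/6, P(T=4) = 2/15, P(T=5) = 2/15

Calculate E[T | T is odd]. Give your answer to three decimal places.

1.667

P(T is odd) = 1/5 + 1/5 + 1/6 + 2/15 = 7/10.
E[T | T is odd] = [(-1)·1/5 + 1·1/5 + 3·1/6 + 5·2/15] / (7/10)
 = 7/6 / (7/10)
 = 5/3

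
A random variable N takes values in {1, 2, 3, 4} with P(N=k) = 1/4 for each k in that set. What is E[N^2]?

7.5

E[N^2] = Σ n^2·P(N=n)
 = 1·1/4 + 4·1/4 + 9·1/4 + 16·1/4
 = 1/4 + 1 + 9/4 + 4
 = 15/2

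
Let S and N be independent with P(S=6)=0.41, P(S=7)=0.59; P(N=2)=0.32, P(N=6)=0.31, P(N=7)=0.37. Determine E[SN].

E[SN] = Σ_s Σ_n sn · P(S=s)P(N=n)
 = 12·0.1312 + 36·0.1271 + 42·0.1517 + 14·0.1888 + 42·0.1829 + 49·0.2183
 = 1.5744 + 4.5756 + 6.3714 + 2.6432 + 7.6818 + 10.6967
 = 33.5431

33.5431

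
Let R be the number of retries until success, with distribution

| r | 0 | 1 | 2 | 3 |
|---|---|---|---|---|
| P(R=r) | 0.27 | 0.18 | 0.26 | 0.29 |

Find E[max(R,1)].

E[max(R,1)] = Σ max(r,1)·P(R=r)
 = 1·0.27 + 1·0.18 + 2·0.26 + 3·0.29
 = 0.27 + 0.18 + 0.52 + 0.87
 = 1.84

1.84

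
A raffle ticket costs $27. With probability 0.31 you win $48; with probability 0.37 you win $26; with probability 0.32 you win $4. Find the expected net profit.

-1.22

E[payout] = 48·0.31 + 26·0.37 + 4·0.32
 = 14.88 + 9.62 + 1.28
 = 25.78
Net = 25.78 - 27 = -1.22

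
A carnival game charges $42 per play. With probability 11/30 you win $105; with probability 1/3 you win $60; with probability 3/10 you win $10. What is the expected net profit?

E[payout] = 105·11/30 + 60·1/3 + 10·3/10
 = 77/2 + 20 + 3
 = 123/2
Net = 123/2 - 42 = 39/2

19.5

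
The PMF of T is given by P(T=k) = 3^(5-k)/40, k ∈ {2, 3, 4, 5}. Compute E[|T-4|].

1.6

E[|T-4|] = Σ |t-4|·P(T=t)
 = 2·27/40 + 1·9/40 + 0·3/40 + 1·1/40
 = 27/20 + 9/40 + 0 + 1/40
 = 8/5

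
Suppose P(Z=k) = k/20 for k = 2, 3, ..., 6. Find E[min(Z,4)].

E[min(Z,4)] = Σ min(z,4)·P(Z=z)
 = 2·1/10 + 3·3/20 + 4·1/5 + 4·1/4 + 4·3/10
 = 1/5 + 9/20 + 4/5 + 1 + 6/5
 = 73/20

3.65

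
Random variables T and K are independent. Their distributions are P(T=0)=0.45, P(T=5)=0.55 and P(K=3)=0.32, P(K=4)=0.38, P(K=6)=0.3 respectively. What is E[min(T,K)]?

2.189

E[min(T,K)] = Σ_t Σ_k min(t,k) · P(T=t)P(K=k)
 = 0·0.144 + 0·0.171 + 0·0.135 + 3·0.176 + 4·0.209 + 5·0.165
 = 0 + 0 + 0 + 0.528 + 0.836 + 0.825
 = 2.189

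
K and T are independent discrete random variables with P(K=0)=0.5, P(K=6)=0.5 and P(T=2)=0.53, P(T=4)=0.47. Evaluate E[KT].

8.82

E[KT] = Σ_k Σ_t kt · P(K=k)P(T=t)
 = 0·0.265 + 0·0.235 + 12·0.265 + 24·0.235
 = 0 + 0 + 3.18 + 5.64
 = 8.82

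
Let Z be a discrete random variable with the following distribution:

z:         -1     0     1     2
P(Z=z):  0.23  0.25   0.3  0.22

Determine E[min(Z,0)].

E[min(Z,0)] = Σ min(z,0)·P(Z=z)
 = (-1)·0.23 + 0·0.25 + 0·0.3 + 0·0.22
 = (-0.23) + 0 + 0 + 0
 = -0.23

-0.23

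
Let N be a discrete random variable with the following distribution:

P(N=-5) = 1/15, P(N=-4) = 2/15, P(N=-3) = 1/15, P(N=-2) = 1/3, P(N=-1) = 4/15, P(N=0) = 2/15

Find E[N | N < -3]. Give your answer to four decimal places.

-4.3333

P(N < -3) = 1/15 + 2/15 = 1/5.
E[N | N < -3] = [(-5)·1/15 + (-4)·2/15] / (1/5)
 = -13/15 / (1/5)
 = -13/3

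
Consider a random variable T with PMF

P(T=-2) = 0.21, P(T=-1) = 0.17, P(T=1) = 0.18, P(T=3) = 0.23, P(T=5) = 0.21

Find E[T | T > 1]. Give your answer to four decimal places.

3.9545

P(T > 1) = 0.23 + 0.21 = 0.44.
E[T | T > 1] = [3·0.23 + 5·0.21] / 0.44
 = 1.74 / 0.44
 = 87/22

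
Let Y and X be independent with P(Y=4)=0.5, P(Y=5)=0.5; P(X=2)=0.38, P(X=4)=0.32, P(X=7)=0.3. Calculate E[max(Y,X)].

5.25

E[max(Y,X)] = Σ_y Σ_x max(y,x) · P(Y=y)P(X=x)
 = 4·0.19 + 4·0.16 + 7·0.15 + 5·0.19 + 5·0.16 + 7·0.15
 = 0.76 + 0.64 + 1.05 + 0.95 + 0.8 + 1.05
 = 5.25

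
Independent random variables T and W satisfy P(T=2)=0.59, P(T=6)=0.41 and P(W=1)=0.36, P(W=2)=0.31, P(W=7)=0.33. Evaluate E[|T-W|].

E[|T-W|] = Σ_t Σ_w |t-w| · P(T=t)P(W=w)
 = 1·0.2124 + 0·0.1829 + 5·0.1947 + 5·0.1476 + 4·0.1271 + 1·0.1353
 = 0.2124 + 0 + 0.9735 + 0.738 + 0.5084 + 0.1353
 = 2.5676

2.5676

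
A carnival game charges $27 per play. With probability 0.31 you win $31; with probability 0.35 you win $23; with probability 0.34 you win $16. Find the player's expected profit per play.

-3.9

E[payout] = 31·0.31 + 23·0.35 + 16·0.34
 = 9.61 + 8.05 + 5.44
 = 23.1
Net = 23.1 - 27 = -3.9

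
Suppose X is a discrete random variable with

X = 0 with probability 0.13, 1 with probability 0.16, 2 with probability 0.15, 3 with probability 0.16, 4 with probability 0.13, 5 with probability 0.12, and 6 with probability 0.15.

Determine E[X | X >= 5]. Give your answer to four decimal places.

5.5556

P(X >= 5) = 0.12 + 0.15 = 0.27.
E[X | X >= 5] = [5·0.12 + 6·0.15] / 0.27
 = 1.5 / 0.27
 = 50/9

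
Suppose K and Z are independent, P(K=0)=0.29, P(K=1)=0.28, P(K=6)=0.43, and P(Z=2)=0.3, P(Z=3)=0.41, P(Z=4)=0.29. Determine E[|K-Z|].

2.7186

E[|K-Z|] = Σ_k Σ_z |k-z| · P(K=k)P(Z=z)
 = 2·0.087 + 3·0.1189 + 4·0.0841 + 1·0.084 + 2·0.1148 + 3·0.0812 + 4·0.129 + 3·0.1763 + 2·0.1247
 = 0.174 + 0.3567 + 0.3364 + 0.084 + 0.2296 + 0.2436 + 0.516 + 0.5289 + 0.2494
 = 2.7186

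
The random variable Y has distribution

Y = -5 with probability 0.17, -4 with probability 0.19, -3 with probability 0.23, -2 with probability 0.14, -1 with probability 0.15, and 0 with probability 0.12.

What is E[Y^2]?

10.07

E[Y^2] = Σ y^2·P(Y=y)
 = 25·0.17 + 16·0.19 + 9·0.23 + 4·0.14 + 1·0.15 + 0·0.12
 = 4.25 + 3.04 + 2.07 + 0.56 + 0.15 + 0
 = 10.07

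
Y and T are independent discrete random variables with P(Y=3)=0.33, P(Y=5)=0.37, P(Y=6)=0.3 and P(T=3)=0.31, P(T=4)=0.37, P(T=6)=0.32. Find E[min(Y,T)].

E[min(Y,T)] = Σ_y Σ_t min(y,t) · P(Y=y)P(T=t)
 = 3·0.1023 + 3·0.1221 + 3·0.1056 + 3·0.1147 + 4·0.1369 + 5·0.1184 + 3·0.093 + 4·0.111 + 6·0.096
 = 0.3069 + 0.3663 + 0.3168 + 0.3441 + 0.5476 + 0.592 + 0.279 + 0.444 + 0.576
 = 3.7727

3.7727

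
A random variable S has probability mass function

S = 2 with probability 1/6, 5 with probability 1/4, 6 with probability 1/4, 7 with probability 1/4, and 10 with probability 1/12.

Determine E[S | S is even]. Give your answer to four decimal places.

P(S is even) = 1/6 + 1/4 + 1/12 = 1/2.
E[S | S is even] = [2·1/6 + 6·1/4 + 10·1/12] / (1/2)
 = 8/3 / (1/2)
 = 16/3

5.3333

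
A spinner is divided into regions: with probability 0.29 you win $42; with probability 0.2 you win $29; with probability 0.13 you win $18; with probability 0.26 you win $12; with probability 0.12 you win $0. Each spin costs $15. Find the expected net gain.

8.44

E[payout] = 42·0.29 + 29·0.2 + 18·0.13 + 12·0.26 + 0·0.12
 = 12.18 + 5.8 + 2.34 + 3.12 + 0
 = 23.44
Net = 23.44 - 15 = 8.44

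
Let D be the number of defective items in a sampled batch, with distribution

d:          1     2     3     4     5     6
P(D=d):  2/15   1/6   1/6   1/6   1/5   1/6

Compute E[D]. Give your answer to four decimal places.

3.6333

E[D] = Σ d·P(D=d)
 = 1·2/15 + 2·1/6 + 3·1/6 + 4·1/6 + 5·1/5 + 6·1/6
 = 2/15 + 1/3 + 1/2 + 2/3 + 1 + 1
 = 109/30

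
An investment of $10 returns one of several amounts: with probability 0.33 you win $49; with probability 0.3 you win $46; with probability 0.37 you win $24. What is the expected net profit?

E[payout] = 49·0.33 + 46·0.3 + 24·0.37
 = 16.17 + 13.8 + 8.88
 = 38.85
Net = 38.85 - 10 = 28.85

28.85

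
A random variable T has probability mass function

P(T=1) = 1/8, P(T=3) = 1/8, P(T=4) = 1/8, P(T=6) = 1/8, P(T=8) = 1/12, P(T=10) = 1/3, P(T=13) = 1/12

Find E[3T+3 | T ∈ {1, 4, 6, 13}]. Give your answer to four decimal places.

19.0909

P(T ∈ {1, 4, 6, 13}) = 1/8 + 1/8 + 1/8 + 1/12 = 11/24.
E[3T+3 | T ∈ {1, 4, 6, 13}] = [6·1/8 + 15·1/8 + 21·1/8 + 42·1/12] / (11/24)
 = 35/4 / (11/24)
 = 210/11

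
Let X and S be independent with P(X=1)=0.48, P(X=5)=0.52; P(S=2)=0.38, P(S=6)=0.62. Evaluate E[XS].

13.7984

E[XS] = Σ_x Σ_s xs · P(X=x)P(S=s)
 = 2·0.1824 + 6·0.2976 + 10·0.1976 + 30·0.3224
 = 0.3648 + 1.7856 + 1.976 + 9.672
 = 13.7984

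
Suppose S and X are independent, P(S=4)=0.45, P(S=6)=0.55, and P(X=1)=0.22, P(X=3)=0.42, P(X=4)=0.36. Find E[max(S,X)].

5.1

E[max(S,X)] = Σ_s Σ_x max(s,x) · P(S=s)P(X=x)
 = 4·0.099 + 4·0.189 + 4·0.162 + 6·0.121 + 6·0.231 + 6·0.198
 = 0.396 + 0.756 + 0.648 + 0.726 + 1.386 + 1.188
 = 5.1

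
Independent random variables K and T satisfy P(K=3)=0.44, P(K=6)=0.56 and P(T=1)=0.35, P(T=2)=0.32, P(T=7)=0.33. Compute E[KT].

E[KT] = Σ_k Σ_t kt · P(K=k)P(T=t)
 = 3·0.154 + 6·0.1408 + 21·0.1452 + 6·0.196 + 12·0.1792 + 42·0.1848
 = 0.462 + 0.8448 + 3.0492 + 1.176 + 2.1504 + 7.7616
 = 15.444

15.444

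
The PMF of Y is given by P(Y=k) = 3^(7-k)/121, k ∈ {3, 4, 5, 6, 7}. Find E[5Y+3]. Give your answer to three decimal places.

20.397

E[5Y+3] = Σ (5y+3)·P(Y=y)
 = 18·81/121 + 23·27/121 + 28·9/121 + 33·3/121 + 38·1/121
 = 1458/121 + 621/121 + 252/121 + 9/11 + 38/121
 = 2468/121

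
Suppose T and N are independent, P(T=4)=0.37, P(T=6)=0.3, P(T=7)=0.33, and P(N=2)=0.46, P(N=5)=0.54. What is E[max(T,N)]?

E[max(T,N)] = Σ_t Σ_n max(t,n) · P(T=t)P(N=n)
 = 4·0.1702 + 5·0.1998 + 6·0.138 + 6·0.162 + 7·0.1518 + 7·0.1782
 = 0.6808 + 0.999 + 0.828 + 0.972 + 1.0626 + 1.2474
 = 5.7898

5.7898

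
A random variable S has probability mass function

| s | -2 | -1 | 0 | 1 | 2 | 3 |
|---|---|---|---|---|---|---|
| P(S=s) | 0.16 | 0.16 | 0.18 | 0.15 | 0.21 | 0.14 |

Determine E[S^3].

E[S^3] = Σ s^3·P(S=s)
 = (-8)·0.16 + (-1)·0.16 + 0·0.18 + 1·0.15 + 8·0.21 + 27·0.14
 = (-1.28) + (-0.16) + 0 + 0.15 + 1.68 + 3.78
 = 4.17

4.17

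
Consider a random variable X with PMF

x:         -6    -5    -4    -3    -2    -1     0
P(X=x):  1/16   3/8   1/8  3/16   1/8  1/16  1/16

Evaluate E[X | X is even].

P(X is even) = 1/16 + 1/8 + 1/8 + 1/16 = 3/8.
E[X | X is even] = [(-6)·1/16 + (-4)·1/8 + (-2)·1/8 + 0·1/16] / (3/8)
 = -9/8 / (3/8)
 = -3

-3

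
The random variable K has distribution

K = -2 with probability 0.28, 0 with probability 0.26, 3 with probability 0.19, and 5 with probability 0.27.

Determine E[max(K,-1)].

E[max(K,-1)] = Σ max(k,-1)·P(K=k)
 = (-1)·0.28 + 0·0.26 + 3·0.19 + 5·0.27
 = (-0.28) + 0 + 0.57 + 1.35
 = 1.64

1.64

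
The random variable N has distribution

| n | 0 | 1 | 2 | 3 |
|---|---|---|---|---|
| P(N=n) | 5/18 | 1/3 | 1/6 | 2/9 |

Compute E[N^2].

E[N^2] = Σ n^2·P(N=n)
 = 0·5/18 + 1·1/3 + 4·1/6 + 9·2/9
 = 0 + 1/3 + 2/3 + 2
 = 3

3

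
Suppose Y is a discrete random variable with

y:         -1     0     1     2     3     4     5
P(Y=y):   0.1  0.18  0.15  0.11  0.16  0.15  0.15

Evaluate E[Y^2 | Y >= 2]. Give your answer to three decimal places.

14.088

P(Y >= 2) = 0.11 + 0.16 + 0.15 + 0.15 = 0.57.
E[Y^2 | Y >= 2] = [4·0.11 + 9·0.16 + 16·0.15 + 25·0.15] / 0.57
 = 8.03 / 0.57
 = 803/57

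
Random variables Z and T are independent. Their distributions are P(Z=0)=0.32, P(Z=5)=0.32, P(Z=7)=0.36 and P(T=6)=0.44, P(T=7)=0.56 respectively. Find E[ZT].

E[ZT] = Σ_z Σ_t zt · P(Z=z)P(T=t)
 = 0·0.1408 + 0·0.1792 + 30·0.1408 + 35·0.1792 + 42·0.1584 + 49·0.2016
 = 0 + 0 + 4.224 + 6.272 + 6.6528 + 9.8784
 = 27.0272

27.0272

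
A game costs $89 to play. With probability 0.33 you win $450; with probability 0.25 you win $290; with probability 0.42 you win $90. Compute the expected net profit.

169.8

E[payout] = 450·0.33 + 290·0.25 + 90·0.42
 = 148.5 + 72.5 + 37.8
 = 258.8
Net = 258.8 - 89 = 169.8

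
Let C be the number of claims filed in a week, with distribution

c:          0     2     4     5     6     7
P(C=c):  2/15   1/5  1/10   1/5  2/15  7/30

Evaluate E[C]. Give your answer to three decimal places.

4.233

E[C] = Σ c·P(C=c)
 = 0·2/15 + 2·1/5 + 4·1/10 + 5·1/5 + 6·2/15 + 7·7/30
 = 0 + 2/5 + 2/5 + 1 + 4/5 + 49/30
 = 127/30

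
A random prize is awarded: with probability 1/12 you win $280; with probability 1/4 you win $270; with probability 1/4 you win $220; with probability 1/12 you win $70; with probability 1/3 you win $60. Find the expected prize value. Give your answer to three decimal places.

171.667

E[payout] = 280·1/12 + 270·1/4 + 220·1/4 + 70·1/12 + 60·1/3
 = 70/3 + 135/2 + 55 + 35/6 + 20
 = 515/3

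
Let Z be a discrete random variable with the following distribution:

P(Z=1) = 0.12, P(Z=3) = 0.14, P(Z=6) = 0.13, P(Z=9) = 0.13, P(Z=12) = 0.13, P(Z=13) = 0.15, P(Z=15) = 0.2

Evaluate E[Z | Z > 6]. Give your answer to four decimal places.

12.5902

P(Z > 6) = 0.13 + 0.13 + 0.15 + 0.2 = 0.61.
E[Z | Z > 6] = [9·0.13 + 12·0.13 + 13·0.15 + 15·0.2] / 0.61
 = 7.68 / 0.61
 = 768/61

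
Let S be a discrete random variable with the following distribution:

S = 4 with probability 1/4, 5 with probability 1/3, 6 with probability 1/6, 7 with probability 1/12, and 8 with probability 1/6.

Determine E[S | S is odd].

P(S is odd) = 1/3 + 1/12 = 5/12.
E[S | S is odd] = [5·1/3 + 7·1/12] / (5/12)
 = 9/4 / (5/12)
 = 27/5

5.4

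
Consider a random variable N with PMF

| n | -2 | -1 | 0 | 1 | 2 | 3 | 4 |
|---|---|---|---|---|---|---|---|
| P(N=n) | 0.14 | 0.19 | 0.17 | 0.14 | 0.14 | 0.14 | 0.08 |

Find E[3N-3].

E[3N-3] = Σ (3n-3)·P(N=n)
 = (-9)·0.14 + (-6)·0.19 + (-3)·0.17 + 0·0.14 + 3·0.14 + 6·0.14 + 9·0.08
 = (-1.26) + (-1.14) + (-0.51) + 0 + 0.42 + 0.84 + 0.72
 = -0.93

-0.93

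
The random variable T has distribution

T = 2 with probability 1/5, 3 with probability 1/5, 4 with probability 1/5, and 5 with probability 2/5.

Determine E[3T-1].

10.4

E[3T-1] = Σ (3t-1)·P(T=t)
 = 5·1/5 + 8·1/5 + 11·1/5 + 14·2/5
 = 1 + 8/5 + 11/5 + 28/5
 = 52/5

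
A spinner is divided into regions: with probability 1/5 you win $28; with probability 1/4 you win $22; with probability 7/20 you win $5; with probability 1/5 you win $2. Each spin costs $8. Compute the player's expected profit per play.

E[payout] = 28·1/5 + 22·1/4 + 5·7/20 + 2·1/5
 = 28/5 + 11/2 + 7/4 + 2/5
 = 53/4
Net = 53/4 - 8 = 21/4

5.25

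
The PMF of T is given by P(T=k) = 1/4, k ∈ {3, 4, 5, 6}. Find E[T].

E[T] = Σ t·P(T=t)
 = 3·1/4 + 4·1/4 + 5·1/4 + 6·1/4
 = 3/4 + 1 + 5/4 + 3/2
 = 9/2

4.5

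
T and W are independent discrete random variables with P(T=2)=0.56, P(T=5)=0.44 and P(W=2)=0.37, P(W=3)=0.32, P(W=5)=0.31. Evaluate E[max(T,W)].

E[max(T,W)] = Σ_t Σ_w max(t,w) · P(T=t)P(W=w)
 = 2·0.2072 + 3·0.1792 + 5·0.1736 + 5·0.1628 + 5·0.1408 + 5·0.1364
 = 0.4144 + 0.5376 + 0.868 + 0.814 + 0.704 + 0.682
 = 4.02

4.02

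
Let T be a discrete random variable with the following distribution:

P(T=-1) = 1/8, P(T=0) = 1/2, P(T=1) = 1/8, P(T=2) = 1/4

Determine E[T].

0.5

E[T] = Σ t·P(T=t)
 = (-1)·1/8 + 0·1/2 + 1·1/8 + 2·1/4
 = (-1/8) + 0 + 1/8 + 1/2
 = 1/2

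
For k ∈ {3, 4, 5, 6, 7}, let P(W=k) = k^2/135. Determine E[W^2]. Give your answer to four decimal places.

E[W^2] = Σ w^2·P(W=w)
 = 9·1/15 + 16·16/135 + 25·5/27 + 36·4/15 + 49·49/135
 = 3/5 + 256/135 + 125/27 + 48/5 + 2401/135
 = 1553/45

34.5111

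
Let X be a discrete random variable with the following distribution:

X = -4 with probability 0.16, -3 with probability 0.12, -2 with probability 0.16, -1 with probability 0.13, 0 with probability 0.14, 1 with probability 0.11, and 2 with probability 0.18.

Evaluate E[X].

-0.98

E[X] = Σ x·P(X=x)
 = (-4)·0.16 + (-3)·0.12 + (-2)·0.16 + (-1)·0.13 + 0·0.14 + 1·0.11 + 2·0.18
 = (-0.64) + (-0.36) + (-0.32) + (-0.13) + 0 + 0.11 + 0.36
 = -0.98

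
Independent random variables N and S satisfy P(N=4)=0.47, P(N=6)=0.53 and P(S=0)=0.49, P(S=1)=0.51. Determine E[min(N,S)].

E[min(N,S)] = Σ_n Σ_s min(n,s) · P(N=n)P(S=s)
 = 0·0.2303 + 1·0.2397 + 0·0.2597 + 1·0.2703
 = 0 + 0.2397 + 0 + 0.2703
 = 0.51

0.51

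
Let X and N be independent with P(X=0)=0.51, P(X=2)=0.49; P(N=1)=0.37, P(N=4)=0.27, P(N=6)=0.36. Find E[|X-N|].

E[|X-N|] = Σ_x Σ_n |x-n| · P(X=x)P(N=n)
 = 1·0.1887 + 4·0.1377 + 6·0.1836 + 1·0.1813 + 2·0.1323 + 4·0.1764
 = 0.1887 + 0.5508 + 1.1016 + 0.1813 + 0.2646 + 0.7056
 = 2.9926

2.9926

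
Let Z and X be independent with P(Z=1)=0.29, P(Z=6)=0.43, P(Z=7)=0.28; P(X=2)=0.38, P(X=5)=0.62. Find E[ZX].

E[ZX] = Σ_z Σ_x zx · P(Z=z)P(X=x)
 = 2·0.1102 + 5·0.1798 + 12·0.1634 + 30·0.2666 + 14·0.1064 + 35·0.1736
 = 0.2204 + 0.899 + 1.9608 + 7.998 + 1.4896 + 6.076
 = 18.6438

18.6438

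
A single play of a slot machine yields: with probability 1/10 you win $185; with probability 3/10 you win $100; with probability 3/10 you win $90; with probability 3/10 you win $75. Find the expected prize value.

98

E[payout] = 185·1/10 + 100·3/10 + 90·3/10 + 75·3/10
 = 37/2 + 30 + 27 + 45/2
 = 98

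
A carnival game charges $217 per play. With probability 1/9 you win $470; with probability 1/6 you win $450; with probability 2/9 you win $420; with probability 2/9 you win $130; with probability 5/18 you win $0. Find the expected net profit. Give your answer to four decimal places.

32.4444

E[payout] = 470·1/9 + 450·1/6 + 420·2/9 + 130·2/9 + 0·5/18
 = 470/9 + 75 + 280/3 + 260/9 + 0
 = 2245/9
Net = 2245/9 - 217 = 292/9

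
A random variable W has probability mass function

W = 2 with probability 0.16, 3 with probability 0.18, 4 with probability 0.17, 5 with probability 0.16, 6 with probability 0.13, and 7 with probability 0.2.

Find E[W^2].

23.46

E[W^2] = Σ w^2·P(W=w)
 = 4·0.16 + 9·0.18 + 16·0.17 + 25·0.16 + 36·0.13 + 49·0.2
 = 0.64 + 1.62 + 2.72 + 4 + 4.68 + 9.8
 = 23.46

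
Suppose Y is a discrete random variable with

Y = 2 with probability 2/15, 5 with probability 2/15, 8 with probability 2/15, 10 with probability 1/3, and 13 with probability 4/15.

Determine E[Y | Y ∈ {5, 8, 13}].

P(Y ∈ {5, 8, 13}) = 2/15 + 2/15 + 4/15 = 8/15.
E[Y | Y ∈ {5, 8, 13}] = [5·2/15 + 8·2/15 + 13·4/15] / (8/15)
 = 26/5 / (8/15)
 = 39/4

9.75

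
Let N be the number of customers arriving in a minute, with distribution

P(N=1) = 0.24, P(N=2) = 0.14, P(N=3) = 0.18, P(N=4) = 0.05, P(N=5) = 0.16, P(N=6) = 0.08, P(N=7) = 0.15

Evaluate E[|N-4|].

1.95

E[|N-4|] = Σ |n-4|·P(N=n)
 = 3·0.24 + 2·0.14 + 1·0.18 + 0·0.05 + 1·0.16 + 2·0.08 + 3·0.15
 = 0.72 + 0.28 + 0.18 + 0 + 0.16 + 0.16 + 0.45
 = 1.95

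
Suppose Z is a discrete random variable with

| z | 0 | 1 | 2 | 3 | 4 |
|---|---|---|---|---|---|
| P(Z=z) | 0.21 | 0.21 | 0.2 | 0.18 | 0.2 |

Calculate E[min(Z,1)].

0.79

E[min(Z,1)] = Σ min(z,1)·P(Z=z)
 = 0·0.21 + 1·0.21 + 1·0.2 + 1·0.18 + 1·0.2
 = 0 + 0.21 + 0.2 + 0.18 + 0.2
 = 0.79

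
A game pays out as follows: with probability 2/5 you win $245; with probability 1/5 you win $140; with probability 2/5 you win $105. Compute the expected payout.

E[payout] = 245·2/5 + 140·1/5 + 105·2/5
 = 98 + 28 + 42
 = 168

168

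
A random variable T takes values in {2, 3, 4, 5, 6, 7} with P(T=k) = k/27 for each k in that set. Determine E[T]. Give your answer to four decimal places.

5.1481

E[T] = Σ t·P(T=t)
 = 2·2/27 + 3·1/9 + 4·4/27 + 5·5/27 + 6·2/9 + 7·7/27
 = 4/27 + 1/3 + 16/27 + 25/27 + 4/3 + 49/27
 = 139/27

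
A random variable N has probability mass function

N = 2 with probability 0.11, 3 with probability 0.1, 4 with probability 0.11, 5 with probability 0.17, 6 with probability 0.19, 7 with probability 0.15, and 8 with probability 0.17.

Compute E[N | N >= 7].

P(N >= 7) = 0.15 + 0.17 = 0.32.
E[N | N >= 7] = [7·0.15 + 8·0.17] / 0.32
 = 2.41 / 0.32
 = 241/32

7.53125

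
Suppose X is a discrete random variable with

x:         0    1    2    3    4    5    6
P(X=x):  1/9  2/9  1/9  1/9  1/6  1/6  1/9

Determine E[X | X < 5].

2

P(X < 5) = 1/9 + 2/9 + 1/9 + 1/9 + 1/6 = 13/18.
E[X | X < 5] = [0·1/9 + 1·2/9 + 2·1/9 + 3·1/9 + 4·1/6] / (13/18)
 = 13/9 / (13/18)
 = 2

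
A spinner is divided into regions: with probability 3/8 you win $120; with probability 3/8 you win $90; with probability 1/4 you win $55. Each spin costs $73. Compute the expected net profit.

E[payout] = 120·3/8 + 90·3/8 + 55·1/4
 = 45 + 135/4 + 55/4
 = 185/2
Net = 185/2 - 73 = 39/2

19.5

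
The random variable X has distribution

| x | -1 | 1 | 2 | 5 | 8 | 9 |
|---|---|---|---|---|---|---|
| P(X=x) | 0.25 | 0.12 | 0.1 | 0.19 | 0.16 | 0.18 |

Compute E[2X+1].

8.84

E[2X+1] = Σ (2x+1)·P(X=x)
 = (-1)·0.25 + 3·0.12 + 5·0.1 + 11·0.19 + 17·0.16 + 19·0.18
 = (-0.25) + 0.36 + 0.5 + 2.09 + 2.72 + 3.42
 = 8.84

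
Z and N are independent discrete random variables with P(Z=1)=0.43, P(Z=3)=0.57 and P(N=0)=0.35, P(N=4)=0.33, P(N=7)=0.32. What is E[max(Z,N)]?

4.309

E[max(Z,N)] = Σ_z Σ_n max(z,n) · P(Z=z)P(N=n)
 = 1·0.1505 + 4·0.1419 + 7·0.1376 + 3·0.1995 + 4·0.1881 + 7·0.1824
 = 0.1505 + 0.5676 + 0.9632 + 0.5985 + 0.7524 + 1.2768
 = 4.309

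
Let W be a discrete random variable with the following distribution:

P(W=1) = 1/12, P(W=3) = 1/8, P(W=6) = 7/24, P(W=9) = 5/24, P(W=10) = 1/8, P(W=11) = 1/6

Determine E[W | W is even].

7.2

P(W is even) = 7/24 + 1/8 = 5/12.
E[W | W is even] = [6·7/24 + 10·1/8] / (5/12)
 = 3 / (5/12)
 = 36/5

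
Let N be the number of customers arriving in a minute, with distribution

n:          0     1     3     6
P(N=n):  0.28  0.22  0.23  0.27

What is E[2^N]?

E[2^N] = Σ 2^n·P(N=n)
 = 1·0.28 + 2·0.22 + 8·0.23 + 64·0.27
 = 0.28 + 0.44 + 1.84 + 17.28
 = 19.84

19.84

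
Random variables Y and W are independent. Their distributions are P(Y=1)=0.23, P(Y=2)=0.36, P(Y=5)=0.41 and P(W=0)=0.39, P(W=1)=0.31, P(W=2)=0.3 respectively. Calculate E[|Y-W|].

2.228

E[|Y-W|] = Σ_y Σ_w |y-w| · P(Y=y)P(W=w)
 = 1·0.0897 + 0·0.0713 + 1·0.069 + 2·0.1404 + 1·0.1116 + 0·0.108 + 5·0.1599 + 4·0.1271 + 3·0.123
 = 0.0897 + 0 + 0.069 + 0.2808 + 0.1116 + 0 + 0.7995 + 0.5084 + 0.369
 = 2.228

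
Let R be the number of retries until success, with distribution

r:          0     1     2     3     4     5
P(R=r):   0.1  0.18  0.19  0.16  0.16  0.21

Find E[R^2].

E[R^2] = Σ r^2·P(R=r)
 = 0·0.1 + 1·0.18 + 4·0.19 + 9·0.16 + 16·0.16 + 25·0.21
 = 0 + 0.18 + 0.76 + 1.44 + 2.56 + 5.25
 = 10.19

10.19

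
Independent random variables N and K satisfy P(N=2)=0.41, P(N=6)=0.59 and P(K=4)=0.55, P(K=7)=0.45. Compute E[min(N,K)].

E[min(N,K)] = Σ_n Σ_k min(n,k) · P(N=n)P(K=k)
 = 2·0.2255 + 2·0.1845 + 4·0.3245 + 6·0.2655
 = 0.451 + 0.369 + 1.298 + 1.593
 = 3.711

3.711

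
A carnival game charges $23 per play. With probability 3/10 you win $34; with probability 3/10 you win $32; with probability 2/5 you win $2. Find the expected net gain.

-2.4

E[payout] = 34·3/10 + 32·3/10 + 2·2/5
 = 51/5 + 48/5 + 4/5
 = 103/5
Net = 103/5 - 23 = -12/5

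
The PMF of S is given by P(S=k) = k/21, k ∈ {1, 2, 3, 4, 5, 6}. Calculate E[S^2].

21

E[S^2] = Σ s^2·P(S=s)
 = 1·1/21 + 4·2/21 + 9·1/7 + 16·4/21 + 25·5/21 + 36·2/7
 = 1/21 + 8/21 + 9/7 + 64/21 + 125/21 + 72/7
 = 21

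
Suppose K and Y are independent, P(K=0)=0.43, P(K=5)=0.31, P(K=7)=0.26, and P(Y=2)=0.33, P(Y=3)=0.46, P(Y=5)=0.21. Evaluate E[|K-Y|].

2.9374

E[|K-Y|] = Σ_k Σ_y |k-y| · P(K=k)P(Y=y)
 = 2·0.1419 + 3·0.1978 + 5·0.0903 + 3·0.1023 + 2·0.1426 + 0·0.0651 + 5·0.0858 + 4·0.1196 + 2·0.0546
 = 0.2838 + 0.5934 + 0.4515 + 0.3069 + 0.2852 + 0 + 0.429 + 0.4784 + 0.1092
 = 2.9374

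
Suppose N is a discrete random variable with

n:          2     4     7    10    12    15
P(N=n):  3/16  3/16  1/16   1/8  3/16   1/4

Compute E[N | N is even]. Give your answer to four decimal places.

P(N is even) = 3/16 + 3/16 + 1/8 + 3/16 = 11/16.
E[N | N is even] = [2·3/16 + 4·3/16 + 10·1/8 + 12·3/16] / (11/16)
 = 37/8 / (11/16)
 = 74/11

6.7273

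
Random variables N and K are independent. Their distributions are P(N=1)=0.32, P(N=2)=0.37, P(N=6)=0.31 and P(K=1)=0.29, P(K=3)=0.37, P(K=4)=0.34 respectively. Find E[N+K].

5.68

E[N+K] = Σ_n Σ_k (n+k) · P(N=n)P(K=k)
 = 2·0.0928 + 4·0.1184 + 5·0.1088 + 3·0.1073 + 5·0.1369 + 6·0.1258 + 7·0.0899 + 9·0.1147 + 10·0.1054
 = 0.1856 + 0.4736 + 0.544 + 0.3219 + 0.6845 + 0.7548 + 0.6293 + 1.0323 + 1.054
 = 5.68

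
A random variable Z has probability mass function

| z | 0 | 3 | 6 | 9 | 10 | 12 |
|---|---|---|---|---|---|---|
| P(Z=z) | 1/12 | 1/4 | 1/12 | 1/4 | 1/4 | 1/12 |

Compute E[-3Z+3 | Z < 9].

P(Z < 9) = 1/12 + 1/4 + 1/12 = 5/12.
E[-3Z+3 | Z < 9] = [3·1/12 + (-6)·1/4 + (-15)·1/12] / (5/12)
 = -5/2 / (5/12)
 = -6

-6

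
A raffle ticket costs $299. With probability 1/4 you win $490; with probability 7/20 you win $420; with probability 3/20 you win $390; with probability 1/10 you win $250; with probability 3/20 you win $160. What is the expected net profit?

E[payout] = 490·1/4 + 420·7/20 + 390·3/20 + 250·1/10 + 160·3/20
 = 245/2 + 147 + 117/2 + 25 + 24
 = 377
Net = 377 - 299 = 78

78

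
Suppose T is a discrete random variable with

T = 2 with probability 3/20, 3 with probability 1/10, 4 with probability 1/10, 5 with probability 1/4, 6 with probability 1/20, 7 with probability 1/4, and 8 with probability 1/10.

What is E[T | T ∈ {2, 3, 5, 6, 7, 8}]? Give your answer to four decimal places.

5.2222

P(T ∈ {2, 3, 5, 6, 7, 8}) = 3/20 + 1/10 + 1/4 + 1/20 + 1/4 + 1/10 = 9/10.
E[T | T ∈ {2, 3, 5, 6, 7, 8}] = [2·3/20 + 3·1/10 + 5·1/4 + 6·1/20 + 7·1/4 + 8·1/10] / (9/10)
 = 47/10 / (9/10)
 = 47/9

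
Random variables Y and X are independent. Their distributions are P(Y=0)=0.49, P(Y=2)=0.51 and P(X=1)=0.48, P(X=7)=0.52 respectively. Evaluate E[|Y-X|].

3.5896

E[|Y-X|] = Σ_y Σ_x |y-x| · P(Y=y)P(X=x)
 = 1·0.2352 + 7·0.2548 + 1·0.2448 + 5·0.2652
 = 0.2352 + 1.7836 + 0.2448 + 1.326
 = 3.5896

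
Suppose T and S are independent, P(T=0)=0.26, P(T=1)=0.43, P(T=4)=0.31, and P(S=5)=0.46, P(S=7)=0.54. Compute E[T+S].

7.75

E[T+S] = Σ_t Σ_s (t+s) · P(T=t)P(S=s)
 = 5·0.1196 + 7·0.1404 + 6·0.1978 + 8·0.2322 + 9·0.1426 + 11·0.1674
 = 0.598 + 0.9828 + 1.1868 + 1.8576 + 1.2834 + 1.8414
 = 7.75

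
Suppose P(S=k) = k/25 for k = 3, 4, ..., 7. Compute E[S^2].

31

E[S^2] = Σ s^2·P(S=s)
 = 9·3/25 + 16·4/25 + 25·1/5 + 36·6/25 + 49·7/25
 = 27/25 + 64/25 + 5 + 216/25 + 343/25
 = 31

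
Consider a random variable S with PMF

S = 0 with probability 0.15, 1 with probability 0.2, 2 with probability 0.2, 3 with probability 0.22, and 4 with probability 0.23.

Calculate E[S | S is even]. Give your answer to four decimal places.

P(S is even) = 0.15 + 0.2 + 0.23 = 0.58.
E[S | S is even] = [0·0.15 + 2·0.2 + 4·0.23] / 0.58
 = 1.32 / 0.58
 = 66/29

2.2759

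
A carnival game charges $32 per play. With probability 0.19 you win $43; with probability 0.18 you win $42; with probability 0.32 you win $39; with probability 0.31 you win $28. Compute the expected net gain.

4.89

E[payout] = 43·0.19 + 42·0.18 + 39·0.32 + 28·0.31
 = 8.17 + 7.56 + 12.48 + 8.68
 = 36.89
Net = 36.89 - 32 = 4.89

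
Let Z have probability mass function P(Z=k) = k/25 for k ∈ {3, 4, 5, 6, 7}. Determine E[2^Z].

E[2^Z] = Σ 2^z·P(Z=z)
 = 8·3/25 + 16·4/25 + 32·1/5 + 64·6/25 + 128·7/25
 = 24/25 + 64/25 + 32/5 + 384/25 + 896/25
 = 1528/25

61.12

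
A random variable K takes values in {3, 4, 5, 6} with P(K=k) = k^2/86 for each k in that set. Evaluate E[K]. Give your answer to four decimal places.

E[K] = Σ k·P(K=k)
 = 3·9/86 + 4·8/43 + 5·25/86 + 6·18/43
 = 27/86 + 32/43 + 125/86 + 108/43
 = 216/43

5.0233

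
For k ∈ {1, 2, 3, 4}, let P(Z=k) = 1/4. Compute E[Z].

2.5

E[Z] = Σ z·P(Z=z)
 = 1·1/4 + 2·1/4 + 3·1/4 + 4·1/4
 = 1/4 + 1/2 + 3/4 + 1
 = 5/2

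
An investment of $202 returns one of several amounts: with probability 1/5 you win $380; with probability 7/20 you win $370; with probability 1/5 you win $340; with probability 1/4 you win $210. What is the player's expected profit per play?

E[payout] = 380·1/5 + 370·7/20 + 340·1/5 + 210·1/4
 = 76 + 259/2 + 68 + 105/2
 = 326
Net = 326 - 202 = 124

124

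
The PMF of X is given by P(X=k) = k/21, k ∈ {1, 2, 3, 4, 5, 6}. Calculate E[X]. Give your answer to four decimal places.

E[X] = Σ x·P(X=x)
 = 1·1/21 + 2·2/21 + 3·1/7 + 4·4/21 + 5·5/21 + 6·2/7
 = 1/21 + 4/21 + 3/7 + 16/21 + 25/21 + 12/7
 = 13/3

4.3333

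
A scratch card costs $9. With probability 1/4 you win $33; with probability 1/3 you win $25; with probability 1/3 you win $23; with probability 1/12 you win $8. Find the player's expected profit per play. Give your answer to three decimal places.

E[payout] = 33·1/4 + 25·1/3 + 23·1/3 + 8·1/12
 = 33/4 + 25/3 + 23/3 + 2/3
 = 299/12
Net = 299/12 - 9 = 191/12

15.917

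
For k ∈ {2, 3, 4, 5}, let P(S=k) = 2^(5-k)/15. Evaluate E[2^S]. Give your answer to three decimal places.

8.533

E[2^S] = Σ 2^s·P(S=s)
 = 4·8/15 + 8·4/15 + 16·2/15 + 32·1/15
 = 32/15 + 32/15 + 32/15 + 32/15
 = 128/15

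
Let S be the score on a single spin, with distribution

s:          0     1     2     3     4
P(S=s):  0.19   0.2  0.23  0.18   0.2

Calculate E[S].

2

E[S] = Σ s·P(S=s)
 = 0·0.19 + 1·0.2 + 2·0.23 + 3·0.18 + 4·0.2
 = 0 + 0.2 + 0.46 + 0.54 + 0.8
 = 2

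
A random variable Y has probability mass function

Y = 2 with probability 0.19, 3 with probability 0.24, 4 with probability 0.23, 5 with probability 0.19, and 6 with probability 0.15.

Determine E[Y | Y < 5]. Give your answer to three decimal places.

3.061

P(Y < 5) = 0.19 + 0.24 + 0.23 = 0.66.
E[Y | Y < 5] = [2·0.19 + 3·0.24 + 4·0.23] / 0.66
 = 2.02 / 0.66
 = 101/33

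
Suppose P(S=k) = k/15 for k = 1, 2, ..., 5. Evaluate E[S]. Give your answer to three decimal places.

E[S] = Σ s·P(S=s)
 = 1·1/15 + 2·2/15 + 3·1/5 + 4·4/15 + 5·1/3
 = 1/15 + 4/15 + 3/5 + 16/15 + 5/3
 = 11/3

3.667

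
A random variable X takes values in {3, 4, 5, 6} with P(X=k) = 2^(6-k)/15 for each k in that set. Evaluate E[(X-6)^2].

E[(X-6)^2] = Σ (x-6)^2·P(X=x)
 = 9·8/15 + 4·4/15 + 1·2/15 + 0·1/15
 = 24/5 + 16/15 + 2/15 + 0
 = 6

6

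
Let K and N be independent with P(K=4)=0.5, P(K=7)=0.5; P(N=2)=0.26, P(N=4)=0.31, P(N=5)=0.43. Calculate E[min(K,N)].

3.695

E[min(K,N)] = Σ_k Σ_n min(k,n) · P(K=k)P(N=n)
 = 2·0.13 + 4·0.155 + 4·0.215 + 2·0.13 + 4·0.155 + 5·0.215
 = 0.26 + 0.62 + 0.86 + 0.26 + 0.62 + 1.075
 = 3.695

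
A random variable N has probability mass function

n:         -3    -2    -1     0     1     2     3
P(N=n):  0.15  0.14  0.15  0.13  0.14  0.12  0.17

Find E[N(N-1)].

E[N(N-1)] = Σ n(n-1)·P(N=n)
 = 12·0.15 + 6·0.14 + 2·0.15 + 0·0.13 + 0·0.14 + 2·0.12 + 6·0.17
 = 1.8 + 0.84 + 0.3 + 0 + 0 + 0.24 + 1.02
 = 4.2

4.2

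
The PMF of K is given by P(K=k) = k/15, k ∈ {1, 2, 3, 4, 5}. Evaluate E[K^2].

E[K^2] = Σ k^2·P(K=k)
 = 1·1/15 + 4·2/15 + 9·1/5 + 16·4/15 + 25·1/3
 = 1/15 + 8/15 + 9/5 + 64/15 + 25/3
 = 15

15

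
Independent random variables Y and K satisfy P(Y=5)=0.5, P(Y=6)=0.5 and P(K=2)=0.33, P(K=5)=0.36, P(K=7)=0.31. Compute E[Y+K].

E[Y+K] = Σ_y Σ_k (y+k) · P(Y=y)P(K=k)
 = 7·0.165 + 10·0.18 + 12·0.155 + 8·0.165 + 11·0.18 + 13·0.155
 = 1.155 + 1.8 + 1.86 + 1.32 + 1.98 + 2.015
 = 10.13

10.13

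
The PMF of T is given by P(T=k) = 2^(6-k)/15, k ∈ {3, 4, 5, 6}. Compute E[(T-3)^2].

E[(T-3)^2] = Σ (t-3)^2·P(T=t)
 = 0·8/15 + 1·4/15 + 4·2/15 + 9·1/15
 = 0 + 4/15 + 8/15 + 3/5
 = 7/5

1.4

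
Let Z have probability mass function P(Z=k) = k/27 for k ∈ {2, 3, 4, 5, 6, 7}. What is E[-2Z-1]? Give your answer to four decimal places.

E[-2Z-1] = Σ (-2z-1)·P(Z=z)
 = (-5)·2/27 + (-7)·1/9 + (-9)·4/27 + (-11)·5/27 + (-13)·2/9 + (-15)·7/27
 = (-10/27) + (-7/9) + (-4/3) + (-55/27) + (-26/9) + (-35/9)
 = -305/27

-11.2963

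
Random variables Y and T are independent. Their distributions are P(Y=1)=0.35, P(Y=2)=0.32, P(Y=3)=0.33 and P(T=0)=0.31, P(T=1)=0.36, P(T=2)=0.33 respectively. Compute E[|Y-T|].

E[|Y-T|] = Σ_y Σ_t |y-t| · P(Y=y)P(T=t)
 = 1·0.1085 + 0·0.126 + 1·0.1155 + 2·0.0992 + 1·0.1152 + 0·0.1056 + 3·0.1023 + 2·0.1188 + 1·0.1089
 = 0.1085 + 0 + 0.1155 + 0.1984 + 0.1152 + 0 + 0.3069 + 0.2376 + 0.1089
 = 1.191

1.191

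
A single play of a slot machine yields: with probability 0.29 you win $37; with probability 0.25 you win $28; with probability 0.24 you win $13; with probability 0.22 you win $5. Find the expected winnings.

E[payout] = 37·0.29 + 28·0.25 + 13·0.24 + 5·0.22
 = 10.73 + 7 + 3.12 + 1.1
 = 21.95

21.95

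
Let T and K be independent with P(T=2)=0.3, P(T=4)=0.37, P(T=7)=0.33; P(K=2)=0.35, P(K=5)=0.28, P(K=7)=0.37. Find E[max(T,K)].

E[max(T,K)] = Σ_t Σ_k max(t,k) · P(T=t)P(K=k)
 = 2·0.105 + 5·0.084 + 7·0.111 + 4·0.1295 + 5·0.1036 + 7·0.1369 + 7·0.1155 + 7·0.0924 + 7·0.1221
 = 0.21 + 0.42 + 0.777 + 0.518 + 0.518 + 0.9583 + 0.8085 + 0.6468 + 0.8547
 = 5.7113

5.7113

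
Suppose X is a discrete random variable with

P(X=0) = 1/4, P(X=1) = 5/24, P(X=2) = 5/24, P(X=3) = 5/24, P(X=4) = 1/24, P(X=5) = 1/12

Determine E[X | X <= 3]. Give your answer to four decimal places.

P(X <= 3) = 1/4 + 5/24 + 5/24 + 5/24 = 7/8.
E[X | X <= 3] = [0·1/4 + 1·5/24 + 2·5/24 + 3·5/24] / (7/8)
 = 5/4 / (7/8)
 = 10/7

1.4286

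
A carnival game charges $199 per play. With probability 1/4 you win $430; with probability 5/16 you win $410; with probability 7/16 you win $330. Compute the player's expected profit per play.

E[payout] = 430·1/4 + 410·5/16 + 330·7/16
 = 215/2 + 1025/8 + 1155/8
 = 380
Net = 380 - 199 = 181

181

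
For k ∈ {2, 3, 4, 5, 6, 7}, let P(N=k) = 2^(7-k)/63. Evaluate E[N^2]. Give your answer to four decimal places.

E[N^2] = Σ n^2·P(N=n)
 = 4·32/63 + 9·16/63 + 16·8/63 + 25·4/63 + 36·2/63 + 49·1/63
 = 128/63 + 16/7 + 128/63 + 100/63 + 8/7 + 7/9
 = 69/7

9.8571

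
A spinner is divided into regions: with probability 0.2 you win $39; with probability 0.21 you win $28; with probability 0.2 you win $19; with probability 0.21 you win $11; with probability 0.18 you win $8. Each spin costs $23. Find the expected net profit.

-1.77

E[payout] = 39·0.2 + 28·0.21 + 19·0.2 + 11·0.21 + 8·0.18
 = 7.8 + 5.88 + 3.8 + 2.31 + 1.44
 = 21.23
Net = 21.23 - 23 = -1.77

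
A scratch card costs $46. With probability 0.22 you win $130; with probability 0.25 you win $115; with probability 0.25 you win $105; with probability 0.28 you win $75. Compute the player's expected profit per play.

58.6

E[payout] = 130·0.22 + 115·0.25 + 105·0.25 + 75·0.28
 = 28.6 + 28.75 + 26.25 + 21
 = 104.6
Net = 104.6 - 46 = 58.6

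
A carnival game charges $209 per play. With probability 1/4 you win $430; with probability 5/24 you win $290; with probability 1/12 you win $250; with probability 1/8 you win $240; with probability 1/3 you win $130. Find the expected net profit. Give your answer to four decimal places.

E[payout] = 430·1/4 + 290·5/24 + 250·1/12 + 240·1/8 + 130·1/3
 = 215/2 + 725/12 + 125/6 + 30 + 130/3
 = 3145/12
Net = 3145/12 - 209 = 637/12

53.0833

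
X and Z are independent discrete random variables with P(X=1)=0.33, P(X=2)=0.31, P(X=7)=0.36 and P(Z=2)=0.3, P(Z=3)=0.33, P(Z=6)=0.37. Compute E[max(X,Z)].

4.9584

E[max(X,Z)] = Σ_x Σ_z max(x,z) · P(X=x)P(Z=z)
 = 2·0.099 + 3·0.1089 + 6·0.1221 + 2·0.093 + 3·0.1023 + 6·0.1147 + 7·0.108 + 7·0.1188 + 7·0.1332
 = 0.198 + 0.3267 + 0.7326 + 0.186 + 0.3069 + 0.6882 + 0.756 + 0.8316 + 0.9324
 = 4.9584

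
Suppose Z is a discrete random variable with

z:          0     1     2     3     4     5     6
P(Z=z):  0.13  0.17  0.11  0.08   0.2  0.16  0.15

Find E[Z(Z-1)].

E[Z(Z-1)] = Σ z(z-1)·P(Z=z)
 = 0·0.13 + 0·0.17 + 2·0.11 + 6·0.08 + 12·0.2 + 20·0.16 + 30·0.15
 = 0 + 0 + 0.22 + 0.48 + 2.4 + 3.2 + 4.5
 = 10.8

10.8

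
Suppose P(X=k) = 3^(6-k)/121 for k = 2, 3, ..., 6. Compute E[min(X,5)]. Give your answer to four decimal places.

E[min(X,5)] = Σ min(x,5)·P(X=x)
 = 2·81/121 + 3·27/121 + 4·9/121 + 5·3/121 + 5·1/121
 = 162/121 + 81/121 + 36/121 + 15/121 + 5/121
 = 299/121

2.4711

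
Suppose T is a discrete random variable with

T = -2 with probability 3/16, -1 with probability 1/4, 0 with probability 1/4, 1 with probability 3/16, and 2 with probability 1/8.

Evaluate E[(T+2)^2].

4.9375

E[(T+2)^2] = Σ (t+2)^2·P(T=t)
 = 0·3/16 + 1·1/4 + 4·1/4 + 9·3/16 + 16·1/8
 = 0 + 1/4 + 1 + 27/16 + 2
 = 79/16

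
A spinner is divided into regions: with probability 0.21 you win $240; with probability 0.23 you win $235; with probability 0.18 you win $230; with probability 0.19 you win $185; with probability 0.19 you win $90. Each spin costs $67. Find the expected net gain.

E[payout] = 240·0.21 + 235·0.23 + 230·0.18 + 185·0.19 + 90·0.19
 = 50.4 + 54.05 + 41.4 + 35.15 + 17.1
 = 198.1
Net = 198.1 - 67 = 131.1

131.1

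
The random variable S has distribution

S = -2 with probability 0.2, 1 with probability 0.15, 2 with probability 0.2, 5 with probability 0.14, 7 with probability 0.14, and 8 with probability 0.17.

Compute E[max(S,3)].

4.69

E[max(S,3)] = Σ max(s,3)·P(S=s)
 = 3·0.2 + 3·0.15 + 3·0.2 + 5·0.14 + 7·0.14 + 8·0.17
 = 0.6 + 0.45 + 0.6 + 0.7 + 0.98 + 1.36
 = 4.69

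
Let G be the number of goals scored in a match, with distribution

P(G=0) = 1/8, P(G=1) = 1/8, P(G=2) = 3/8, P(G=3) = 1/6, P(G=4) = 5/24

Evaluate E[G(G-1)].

4.25

E[G(G-1)] = Σ g(g-1)·P(G=g)
 = 0·1/8 + 0·1/8 + 2·3/8 + 6·1/6 + 12·5/24
 = 0 + 0 + 3/4 + 1 + 5/2
 = 17/4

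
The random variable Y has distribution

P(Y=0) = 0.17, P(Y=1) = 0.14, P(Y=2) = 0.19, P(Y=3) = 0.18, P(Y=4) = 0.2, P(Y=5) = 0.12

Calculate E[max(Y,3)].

E[max(Y,3)] = Σ max(y,3)·P(Y=y)
 = 3·0.17 + 3·0.14 + 3·0.19 + 3·0.18 + 4·0.2 + 5·0.12
 = 0.51 + 0.42 + 0.57 + 0.54 + 0.8 + 0.6
 = 3.44

3.44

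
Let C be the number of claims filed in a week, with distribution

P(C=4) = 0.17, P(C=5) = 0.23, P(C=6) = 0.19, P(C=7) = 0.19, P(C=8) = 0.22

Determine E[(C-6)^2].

E[(C-6)^2] = Σ (c-6)^2·P(C=c)
 = 4·0.17 + 1·0.23 + 0·0.19 + 1·0.19 + 4·0.22
 = 0.68 + 0.23 + 0 + 0.19 + 0.88
 = 1.98

1.98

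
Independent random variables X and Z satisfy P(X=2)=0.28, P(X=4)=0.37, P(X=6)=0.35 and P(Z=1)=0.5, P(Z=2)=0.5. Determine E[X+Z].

5.64

E[X+Z] = Σ_x Σ_z (x+z) · P(X=x)P(Z=z)
 = 3·0.14 + 4·0.14 + 5·0.185 + 6·0.185 + 7·0.175 + 8·0.175
 = 0.42 + 0.56 + 0.925 + 1.11 + 1.225 + 1.4
 = 5.64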